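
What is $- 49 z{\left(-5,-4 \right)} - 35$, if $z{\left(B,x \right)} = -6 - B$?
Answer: $14$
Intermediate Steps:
$- 49 z{\left(-5,-4 \right)} - 35 = - 49 \left(-6 - -5\right) - 35 = - 49 \left(-6 + 5\right) - 35 = \left(-49\right) \left(-1\right) - 35 = 49 - 35 = 14$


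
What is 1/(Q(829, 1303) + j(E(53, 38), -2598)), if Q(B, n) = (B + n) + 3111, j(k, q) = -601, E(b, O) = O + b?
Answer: 1/4642 ≈ 0.00021542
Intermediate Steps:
Q(B, n) = 3111 + B + n
1/(Q(829, 1303) + j(E(53, 38), -2598)) = 1/((3111 + 829 + 1303) - 601) = 1/(5243 - 601) = 1/4642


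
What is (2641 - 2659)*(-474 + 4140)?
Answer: -65988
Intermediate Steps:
(2641 - 2659)*(-474 + 4140) = -18*3666 = -65988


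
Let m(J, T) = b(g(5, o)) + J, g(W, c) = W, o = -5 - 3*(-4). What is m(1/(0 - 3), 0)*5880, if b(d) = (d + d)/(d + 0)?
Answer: 9800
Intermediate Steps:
o = 7 (o = -5 + 12 = 7)
b(d) = 2 (b(d) = (2*d)/d = 2)
m(J, T) = 2 + J
m(1/(0 - 3), 0)*5880 = (2 + 1/(0 - 3))*5880 = (2 + 1/(-3))*5880 = (2 - ⅓)*5880 = (5/3)*5880 = 9800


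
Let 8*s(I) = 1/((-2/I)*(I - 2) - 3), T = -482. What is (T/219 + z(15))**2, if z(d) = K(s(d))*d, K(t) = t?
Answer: 104361948601/15473369664 ≈ 6.7446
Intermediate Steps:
s(I) = 1/(8*(-3 - 2*(-2 + I)/I)) (s(I) = 1/(8*((-2/I)*(I - 2) - 3)) = 1/(8*((-2/I)*(-2 + I) - 3)) = 1/(8*(-2*(-2 + I)/I - 3)) = 1/(8*(-3 - 2*(-2 + I)/I)))
z(d) = -d**2/(-32 + 40*d) (z(d) = (-d/(-32 + 40*d))*d = -d**2/(-32 + 40*d))
(T/219 + z(15))**2 = (-482/219 - 1*15**2/(-32 + 40*15))**2 = (-482*1/219 - 1*225/(-32 + 600))**2 = (-482/219 - 1*225/568)**2 = (-482/219 - 1*225*1/568)**2 = (-482/219 - 225/568)**2 = (-323051/124392)**2 = 104361948601/15473369664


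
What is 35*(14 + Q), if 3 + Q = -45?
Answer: -1190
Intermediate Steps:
Q = -48 (Q = -3 - 45 = -48)
35*(14 + Q) = 35*(14 - 48) = 35*(-34) = -1190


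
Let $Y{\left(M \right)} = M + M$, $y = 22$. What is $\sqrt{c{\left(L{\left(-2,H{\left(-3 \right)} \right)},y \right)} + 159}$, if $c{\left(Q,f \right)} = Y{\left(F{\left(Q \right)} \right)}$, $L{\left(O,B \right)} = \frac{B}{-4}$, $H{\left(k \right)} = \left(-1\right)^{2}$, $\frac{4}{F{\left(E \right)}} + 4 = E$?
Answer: $\frac{\sqrt{45407}}{17} \approx 12.535$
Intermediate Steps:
$F{\left(E \right)} = \frac{4}{-4 + E}$
$Y{\left(M \right)} = 2 M$
$H{\left(k \right)} = 1$
$L{\left(O,B \right)} = - \frac{B}{4}$ ($L{\left(O,B \right)} = B \left(- \frac{1}{4}\right) = - \frac{B}{4}$)
$c{\left(Q,f \right)} = \frac{8}{-4 + Q}$ ($c{\left(Q,f \right)} = 2 \frac{4}{-4 + Q} = \frac{8}{-4 + Q}$)
$\sqrt{c{\left(L{\left(-2,H{\left(-3 \right)} \right)},y \right)} + 159} = \sqrt{\frac{8}{-4 - \frac{1}{4}} + 159} = \sqrt{\frac{8}{- \frac{17}{4}} + 159} = \sqrt{8 \left(- \frac{4}{17}\right) + 159} = \sqrt{- \frac{32}{17} + 159} = \sqrt{\frac{2671}{17}} = \frac{\sqrt{45407}}{17}$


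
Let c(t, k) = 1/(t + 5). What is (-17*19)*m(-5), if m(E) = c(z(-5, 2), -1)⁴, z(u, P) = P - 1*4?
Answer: -323/81 ≈ -3.9877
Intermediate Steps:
z(u, P) = -4 + P (z(u, P) = P - 4 = -4 + P)
c(t, k) = 1/(5 + t)
m(E) = 1/81 (m(E) = (1/(5 + (-4 + 2)))⁴ = (1/(5 - 2))⁴ = (1/3)⁴ = (⅓)⁴ = 1/81)
(-17*19)*m(-5) = -17*19*(1/81) = -323*1/81 = -323/81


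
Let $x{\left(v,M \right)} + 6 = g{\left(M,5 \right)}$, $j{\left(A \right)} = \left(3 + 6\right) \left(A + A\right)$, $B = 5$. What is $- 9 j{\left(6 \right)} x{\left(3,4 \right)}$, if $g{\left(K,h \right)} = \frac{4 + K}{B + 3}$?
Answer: $4860$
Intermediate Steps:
$j{\left(A \right)} = 18 A$ ($j{\left(A \right)} = 9 \cdot 2 A = 18 A$)
$g{\left(K,h \right)} = \frac{1}{2} + \frac{K}{8}$ ($g{\left(K,h \right)} = \frac{4 + K}{5 + 3} = \frac{4 + K}{8} = \left(4 + K\right) \frac{1}{8} = \frac{1}{2} + \frac{K}{8}$)
$x{\left(v,M \right)} = - \frac{11}{2} + \frac{M}{8}$ ($x{\left(v,M \right)} = -6 + \left(\frac{1}{2} + \frac{M}{8}\right) = - \frac{11}{2} + \frac{M}{8}$)
$- 9 j{\left(6 \right)} x{\left(3,4 \right)} = - 9 \cdot 18 \cdot 6 \left(- \frac{11}{2} + \frac{1}{8} \cdot 4\right) = \left(-9\right) 108 \left(- \frac{11}{2} + \frac{1}{2}\right) = \left(-972\right) \left(-5\right) = 4860$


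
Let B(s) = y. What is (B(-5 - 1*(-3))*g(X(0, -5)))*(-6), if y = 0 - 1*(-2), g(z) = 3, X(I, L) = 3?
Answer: -36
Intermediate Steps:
y = 2 (y = 0 + 2 = 2)
B(s) = 2
(B(-5 - 1*(-3))*g(X(0, -5)))*(-6) = (2*3)*(-6) = 6*(-6) = -36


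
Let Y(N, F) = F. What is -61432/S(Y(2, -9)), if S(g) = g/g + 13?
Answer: -4388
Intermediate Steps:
S(g) = 14 (S(g) = 1 + 13 = 14)
-61432/S(Y(2, -9)) = -61432/14 = -61432*1/14 = -4388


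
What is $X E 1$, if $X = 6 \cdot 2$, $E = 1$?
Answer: $12$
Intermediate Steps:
$X = 12$
$X E 1 = 12 \cdot 1 \cdot 1 = 12 \cdot 1 = 12$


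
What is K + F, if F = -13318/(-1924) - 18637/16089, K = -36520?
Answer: -565153401503/15477618 ≈ -36514.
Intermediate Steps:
F = 89207857/15477618 (F = -13318*(-1/1924) - 18637*1/16089 = 6659/962 - 18637/16089 = 89207857/15477618 ≈ 5.7637)
K + F = -36520 + 89207857/15477618 = -565153401503/15477618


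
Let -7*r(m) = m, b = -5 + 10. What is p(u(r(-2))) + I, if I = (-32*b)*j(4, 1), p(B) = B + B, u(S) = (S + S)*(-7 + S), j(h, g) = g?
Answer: -8216/49 ≈ -167.67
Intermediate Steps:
b = 5
r(m) = -m/7
u(S) = 2*S*(-7 + S) (u(S) = (2*S)*(-7 + S) = 2*S*(-7 + S))
p(B) = 2*B
I = -160 (I = -32*5*1 = -160*1 = -160)
p(u(r(-2))) + I = 2*(2*(-⅐*(-2))*(-7 - ⅐*(-2))) - 160 = 2*(2*(2/7)*(-7 + 2/7)) - 160 = 2*(2*(2/7)*(-47/7)) - 160 = 2*(-188/49) - 160 = -376/49 - 160 = -8216/49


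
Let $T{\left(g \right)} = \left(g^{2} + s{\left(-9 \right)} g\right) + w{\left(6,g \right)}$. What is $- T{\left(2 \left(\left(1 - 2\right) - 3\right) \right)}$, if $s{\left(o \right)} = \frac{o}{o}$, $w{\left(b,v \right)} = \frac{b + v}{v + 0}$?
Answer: $- \frac{225}{4} \approx -56.25$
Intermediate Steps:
$w{\left(b,v \right)} = \frac{b + v}{v}$
$s{\left(o \right)} = 1$
$T{\left(g \right)} = g + g^{2} + \frac{6 + g}{g}$ ($T{\left(g \right)} = \left(g^{2} + 1 g\right) + \frac{6 + g}{g} = \left(g^{2} + g\right) + \frac{6 + g}{g} = \left(g + g^{2}\right) + \frac{6 + g}{g} = g + g^{2} + \frac{6 + g}{g}$)
$- T{\left(2 \left(\left(1 - 2\right) - 3\right) \right)} = - (1 + 2 \left(\left(1 - 2\right) - 3\right) + \left(2 \left(\left(1 - 2\right) - 3\right)\right)^{2} + \frac{6}{2 \left(\left(1 - 2\right) - 3\right)}) = - (1 + 2 \left(-1 - 3\right) + \left(2 \left(-1 - 3\right)\right)^{2} + \frac{6}{2 \left(-1 - 3\right)}) = - (1 + 2 \left(-4\right) + \left(2 \left(-4\right)\right)^{2} + \frac{6}{2 \left(-4\right)}) = - (1 - 8 + \left(-8\right)^{2} + \frac{6}{-8}) = - (1 - 8 + 64 + 6 \left(- \frac{1}{8}\right)) = - (1 - 8 + 64 - \frac{3}{4}) = \left(-1\right) \frac{225}{4} = - \frac{225}{4}$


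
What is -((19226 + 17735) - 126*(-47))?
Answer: -42883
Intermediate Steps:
-((19226 + 17735) - 126*(-47)) = -(36961 + 5922) = -1*42883 = -42883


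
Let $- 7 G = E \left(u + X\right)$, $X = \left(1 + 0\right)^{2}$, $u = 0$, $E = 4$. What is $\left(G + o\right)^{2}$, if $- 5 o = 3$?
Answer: $\frac{1681}{1225} \approx 1.3722$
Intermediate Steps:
$o = - \frac{3}{5}$ ($o = \left(- \frac{1}{5}\right) 3 = - \frac{3}{5} \approx -0.6$)
$X = 1$ ($X = 1^{2} = 1$)
$G = - \frac{4}{7}$ ($G = - \frac{4 \left(0 + 1\right)}{7} = - \frac{4 \cdot 1}{7} = \left(- \frac{1}{7}\right) 4 = - \frac{4}{7} \approx -0.57143$)
$\left(G + o\right)^{2} = \left(- \frac{4}{7} - \frac{3}{5}\right)^{2} = \left(- \frac{41}{35}\right)^{2} = \frac{1681}{1225}$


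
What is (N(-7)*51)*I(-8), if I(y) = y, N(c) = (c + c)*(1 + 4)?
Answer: 28560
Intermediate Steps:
N(c) = 10*c (N(c) = (2*c)*5 = 10*c)
(N(-7)*51)*I(-8) = ((10*(-7))*51)*(-8) = -70*51*(-8) = -3570*(-8) = 28560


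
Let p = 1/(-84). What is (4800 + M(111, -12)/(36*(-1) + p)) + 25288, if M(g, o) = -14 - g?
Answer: 3641068/121 ≈ 30091.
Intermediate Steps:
p = -1/84 ≈ -0.011905
(4800 + M(111, -12)/(36*(-1) + p)) + 25288 = (4800 + (-14 - 1*111)/(36*(-1) - 1/84)) + 25288 = (4800 + (-14 - 111)/(-36 - 1/84)) + 25288 = (4800 - 125/(-3025/84)) + 25288 = (4800 - 125*(-84/3025)) + 25288 = (4800 + 420/121) + 25288 = 581220/121 + 25288 = 3641068/121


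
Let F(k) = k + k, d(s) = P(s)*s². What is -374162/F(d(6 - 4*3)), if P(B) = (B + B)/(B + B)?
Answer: -187081/36 ≈ -5196.7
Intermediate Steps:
P(B) = 1 (P(B) = (2*B)/((2*B)) = (2*B)*(1/(2*B)) = 1)
d(s) = s² (d(s) = 1*s² = s²)
F(k) = 2*k
-374162/F(d(6 - 4*3)) = -374162*1/(2*(6 - 4*3)²) = -374162*1/(2*(6 - 12)²) = -374162/(2*(-6)²) = -374162/(2*36) = -374162/72 = -374162*1/72 = -187081/36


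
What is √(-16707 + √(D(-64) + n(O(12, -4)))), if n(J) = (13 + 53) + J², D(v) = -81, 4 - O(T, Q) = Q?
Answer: 10*I*√167 ≈ 129.23*I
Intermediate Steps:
O(T, Q) = 4 - Q
n(J) = 66 + J²
√(-16707 + √(D(-64) + n(O(12, -4)))) = √(-16707 + √(-81 + (66 + (4 - 1*(-4))²))) = √(-16707 + √(-81 + (66 + (4 + 4)²))) = √(-16707 + √(-81 + (66 + 8²))) = √(-16707 + √(-81 + (66 + 64))) = √(-16707 + √(-81 + 130)) = √(-16707 + √49) = √(-16707 + 7) = √(-16700) = 10*I*√167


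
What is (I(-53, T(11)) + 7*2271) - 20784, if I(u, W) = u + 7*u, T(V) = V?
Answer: -5311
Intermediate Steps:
I(u, W) = 8*u
(I(-53, T(11)) + 7*2271) - 20784 = (8*(-53) + 7*2271) - 20784 = (-424 + 15897) - 20784 = 15473 - 20784 = -5311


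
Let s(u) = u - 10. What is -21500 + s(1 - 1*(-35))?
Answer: -21474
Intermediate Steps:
s(u) = -10 + u
-21500 + s(1 - 1*(-35)) = -21500 + (-10 + (1 - 1*(-35))) = -21500 + (-10 + (1 + 35)) = -21500 + (-10 + 36) = -21500 + 26 = -21474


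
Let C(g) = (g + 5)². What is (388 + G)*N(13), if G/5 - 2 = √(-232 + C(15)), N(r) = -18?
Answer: -7164 - 180*√42 ≈ -8330.5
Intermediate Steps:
C(g) = (5 + g)²
G = 10 + 10*√42 (G = 10 + 5*√(-232 + (5 + 15)²) = 10 + 5*√(-232 + 20²) = 10 + 5*√(-232 + 400) = 10 + 5*√168 = 10 + 5*(2*√42) = 10 + 10*√42 ≈ 74.807)
(388 + G)*N(13) = (388 + (10 + 10*√42))*(-18) = (398 + 10*√42)*(-18) = -7164 - 180*√42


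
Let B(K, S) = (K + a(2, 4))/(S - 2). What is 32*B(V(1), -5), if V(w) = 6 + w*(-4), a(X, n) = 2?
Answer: -128/7 ≈ -18.286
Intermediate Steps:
V(w) = 6 - 4*w
B(K, S) = (2 + K)/(-2 + S) (B(K, S) = (K + 2)/(S - 2) = (2 + K)/(-2 + S))
32*B(V(1), -5) = 32*((2 + (6 - 4*1))/(-2 - 5)) = 32*((2 + (6 - 4))/(-7)) = 32*(-(2 + 2)/7) = 32*(-⅐*4) = 32*(-4/7) = -128/7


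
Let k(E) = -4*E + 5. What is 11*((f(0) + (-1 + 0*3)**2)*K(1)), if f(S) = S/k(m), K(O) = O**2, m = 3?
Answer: 11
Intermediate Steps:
k(E) = 5 - 4*E
f(S) = -S/7 (f(S) = S/(5 - 4*3) = S/(5 - 12) = S/(-7) = S*(-1/7) = -S/7)
11*((f(0) + (-1 + 0*3)**2)*K(1)) = 11*((-1/7*0 + (-1 + 0*3)**2)*1**2) = 11*((0 + (-1 + 0)**2)*1) = 11*((0 + (-1)**2)*1) = 11*((0 + 1)*1) = 11*(1*1) = 11*1 = 11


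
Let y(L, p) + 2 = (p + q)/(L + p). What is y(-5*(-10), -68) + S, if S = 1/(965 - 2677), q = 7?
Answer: 21391/15408 ≈ 1.3883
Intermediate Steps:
y(L, p) = -2 + (7 + p)/(L + p) (y(L, p) = -2 + (p + 7)/(L + p) = -2 + (7 + p)/(L + p))
S = -1/1712 (S = 1/(-1712) = -1/1712 ≈ -0.00058411)
y(-5*(-10), -68) + S = (7 - 1*(-68) - (-10)*(-10))/(-5*(-10) - 68) - 1/1712 = (7 + 68 - 2*50)/(50 - 68) - 1/1712 = (7 + 68 - 100)/(-18) - 1/1712 = -1/18*(-25) - 1/1712 = 25/18 - 1/1712 = 21391/15408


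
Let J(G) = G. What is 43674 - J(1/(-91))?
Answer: 3974335/91 ≈ 43674.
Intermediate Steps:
43674 - J(1/(-91)) = 43674 - 1/(-91) = 43674 - 1*(-1/91) = 43674 + 1/91 = 3974335/91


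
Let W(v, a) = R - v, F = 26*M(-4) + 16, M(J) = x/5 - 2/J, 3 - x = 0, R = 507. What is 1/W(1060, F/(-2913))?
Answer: -1/553 ≈ -0.0018083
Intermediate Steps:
x = 3 (x = 3 - 1*0 = 3 + 0 = 3)
M(J) = ⅗ - 2/J (M(J) = 3/5 - 2/J = 3*(⅕) - 2/J = ⅗ - 2/J)
F = 223/5 (F = 26*(⅗ - 2/(-4)) + 16 = 26*(⅗ - 2*(-¼)) + 16 = 26*(⅗ + ½) + 16 = 26*(11/10) + 16 = 143/5 + 16 = 223/5 ≈ 44.600)
W(v, a) = 507 - v
1/W(1060, F/(-2913)) = 1/(507 - 1*1060) = 1/(507 - 1060) = 1/(-553) = -1/553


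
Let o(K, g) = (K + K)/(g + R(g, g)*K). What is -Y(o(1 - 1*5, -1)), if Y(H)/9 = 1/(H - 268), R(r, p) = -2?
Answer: 21/628 ≈ 0.033440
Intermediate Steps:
o(K, g) = 2*K/(g - 2*K) (o(K, g) = (K + K)/(g - 2*K) = (2*K)/(g - 2*K) = 2*K/(g - 2*K))
Y(H) = 9/(-268 + H) (Y(H) = 9/(H - 268) = 9/(-268 + H))
-Y(o(1 - 1*5, -1)) = -9/(-268 + 2*(1 - 1*5)/(-1 - 2*(1 - 1*5))) = -9/(-268 + 2*(1 - 5)/(-1 - 2*(1 - 5))) = -9/(-268 + 2*(-4)/(-1 - 2*(-4))) = -9/(-268 + 2*(-4)/(-1 + 8)) = -9/(-268 + 2*(-4)/7) = -9/(-268 + 2*(-4)*(⅐)) = -9/(-268 - 8/7) = -9/(-1884/7) = -9*(-7)/1884 = -1*(-21/628) = 21/628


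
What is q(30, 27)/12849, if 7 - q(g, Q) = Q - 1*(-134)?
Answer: -154/12849 ≈ -0.011985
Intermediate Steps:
q(g, Q) = -127 - Q (q(g, Q) = 7 - (Q - 1*(-134)) = 7 - (Q + 134) = 7 - (134 + Q) = 7 + (-134 - Q) = -127 - Q)
q(30, 27)/12849 = (-127 - 1*27)/12849 = (-127 - 27)*(1/12849) = -154*1/12849 = -154/12849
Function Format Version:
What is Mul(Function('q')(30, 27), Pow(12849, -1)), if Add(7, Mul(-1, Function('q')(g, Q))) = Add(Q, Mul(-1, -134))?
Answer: Rational(-154, 12849) ≈ -0.011985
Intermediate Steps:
Function('q')(g, Q) = Add(-127, Mul(-1, Q)) (Function('q')(g, Q) = Add(7, Mul(-1, Add(Q, Mul(-1, -134)))) = Add(7, Mul(-1, Add(Q, 134))) = Add(7, Mul(-1, Add(134, Q))) = Add(7, Add(-134, Mul(-1, Q))) = Add(-127, Mul(-1, Q)))
Mul(Function('q')(30, 27), Pow(12849, -1)) = Mul(Add(-127, Mul(-1, 27)), Pow(12849, -1)) = Mul(Add(-127, -27), Rational(1, 12849)) = Mul(-154, Rational(1, 12849)) = Rational(-154, 12849)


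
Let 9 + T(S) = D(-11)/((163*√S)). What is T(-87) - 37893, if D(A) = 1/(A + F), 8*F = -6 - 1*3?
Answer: -37902 + 8*I*√87/1375557 ≈ -37902.0 + 5.4246e-5*I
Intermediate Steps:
F = -9/8 (F = (-6 - 1*3)/8 = (-6 - 3)/8 = (⅛)*(-9) = -9/8 ≈ -1.1250)
D(A) = 1/(-9/8 + A) (D(A) = 1/(A - 9/8) = 1/(-9/8 + A))
T(S) = -9 - 8/(15811*√S) (T(S) = -9 + (8/(-9 + 8*(-11)))/((163*√S)) = -9 + (8/(-9 - 88))*(1/(163*√S)) = -9 + (8/(-97))*(1/(163*√S)) = -9 + (8*(-1/97))*(1/(163*√S)) = -9 - 8/(15811*√S))
T(-87) - 37893 = (-9 - (-8)*I*√87/1375557) - 37893 = (-9 + 8*I*√87/1375557) - 37893 = -37902 + 8*I*√87/1375557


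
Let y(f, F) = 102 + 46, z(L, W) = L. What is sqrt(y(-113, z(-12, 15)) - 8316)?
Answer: 2*I*sqrt(2042) ≈ 90.377*I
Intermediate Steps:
y(f, F) = 148
sqrt(y(-113, z(-12, 15)) - 8316) = sqrt(148 - 8316) = sqrt(-8168) = 2*I*sqrt(2042)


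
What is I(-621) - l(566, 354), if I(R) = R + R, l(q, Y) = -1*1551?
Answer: 309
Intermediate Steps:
l(q, Y) = -1551
I(R) = 2*R
I(-621) - l(566, 354) = 2*(-621) - 1*(-1551) = -1242 + 1551 = 309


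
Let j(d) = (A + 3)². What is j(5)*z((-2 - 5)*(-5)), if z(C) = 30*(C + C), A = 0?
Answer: 18900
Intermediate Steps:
j(d) = 9 (j(d) = (0 + 3)² = 3² = 9)
z(C) = 60*C (z(C) = 30*(2*C) = 60*C)
j(5)*z((-2 - 5)*(-5)) = 9*(60*((-2 - 5)*(-5))) = 9*(60*(-7*(-5))) = 9*(60*35) = 9*2100 = 18900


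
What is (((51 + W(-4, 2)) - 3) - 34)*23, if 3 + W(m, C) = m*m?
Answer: 621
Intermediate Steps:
W(m, C) = -3 + m**2 (W(m, C) = -3 + m*m = -3 + m**2)
(((51 + W(-4, 2)) - 3) - 34)*23 = (((51 + (-3 + (-4)**2)) - 3) - 34)*23 = (((51 + (-3 + 16)) - 3) - 34)*23 = (((51 + 13) - 3) - 34)*23 = ((64 - 3) - 34)*23 = (61 - 34)*23 = 27*23 = 621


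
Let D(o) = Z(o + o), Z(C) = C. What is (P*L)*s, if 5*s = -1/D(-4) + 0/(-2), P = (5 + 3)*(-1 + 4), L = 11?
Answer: 33/5 ≈ 6.6000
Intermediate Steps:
D(o) = 2*o (D(o) = o + o = 2*o)
P = 24 (P = 8*3 = 24)
s = 1/40 (s = (-1/(2*(-4)) + 0/(-2))/5 = (-1/(-8) + 0*(-½))/5 = (-1*(-⅛) + 0)/5 = (⅛ + 0)/5 = (⅕)*(⅛) = 1/40 ≈ 0.025000)
(P*L)*s = (24*11)*(1/40) = 264*(1/40) = 33/5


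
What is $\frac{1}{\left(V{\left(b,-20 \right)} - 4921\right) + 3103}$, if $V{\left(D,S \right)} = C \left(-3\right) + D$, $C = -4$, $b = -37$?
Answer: $- \frac{1}{1843} \approx -0.00054259$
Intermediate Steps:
$V{\left(D,S \right)} = 12 + D$ ($V{\left(D,S \right)} = \left(-4\right) \left(-3\right) + D = 12 + D$)
$\frac{1}{\left(V{\left(b,-20 \right)} - 4921\right) + 3103} = \frac{1}{\left(\left(12 - 37\right) - 4921\right) + 3103} = \frac{1}{\left(-25 - 4921\right) + 3103} = \frac{1}{-4946 + 3103} = \frac{1}{-1843} = - \frac{1}{1843}$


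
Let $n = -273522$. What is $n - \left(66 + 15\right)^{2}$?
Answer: $-280083$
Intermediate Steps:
$n - \left(66 + 15\right)^{2} = -273522 - \left(66 + 15\right)^{2} = -273522 - 81^{2} = -273522 - 6561 = -280083$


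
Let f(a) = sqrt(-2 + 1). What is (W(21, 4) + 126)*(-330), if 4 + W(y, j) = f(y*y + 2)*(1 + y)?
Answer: -40260 - 7260*I ≈ -40260.0 - 7260.0*I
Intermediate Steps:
f(a) = I (f(a) = sqrt(-1) = I)
W(y, j) = -4 + I*(1 + y)
(W(21, 4) + 126)*(-330) = ((-4 + I + I*21) + 126)*(-330) = ((-4 + I + 21*I) + 126)*(-330) = ((-4 + 22*I) + 126)*(-330) = (122 + 22*I)*(-330) = -40260 - 7260*I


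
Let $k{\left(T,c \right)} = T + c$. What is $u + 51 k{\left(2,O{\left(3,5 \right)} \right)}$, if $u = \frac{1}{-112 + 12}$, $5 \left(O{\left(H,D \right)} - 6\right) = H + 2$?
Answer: $\frac{45899}{100} \approx 458.99$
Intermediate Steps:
$O{\left(H,D \right)} = \frac{32}{5} + \frac{H}{5}$ ($O{\left(H,D \right)} = 6 + \frac{H + 2}{5} = 6 + \frac{2 + H}{5} = 6 + \left(\frac{2}{5} + \frac{H}{5}\right) = \frac{32}{5} + \frac{H}{5}$)
$u = - \frac{1}{100}$ ($u = \frac{1}{-100} = - \frac{1}{100} \approx -0.01$)
$u + 51 k{\left(2,O{\left(3,5 \right)} \right)} = - \frac{1}{100} + 51 \left(2 + \left(\frac{32}{5} + \frac{1}{5} \cdot 3\right)\right) = - \frac{1}{100} + 51 \left(2 + \left(\frac{32}{5} + \frac{3}{5}\right)\right) = - \frac{1}{100} + 51 \left(2 + 7\right) = - \frac{1}{100} + 51 \cdot 9 = - \frac{1}{100} + 459 = \frac{45899}{100}$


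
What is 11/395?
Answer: 11/395 ≈ 0.027848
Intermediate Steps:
11/395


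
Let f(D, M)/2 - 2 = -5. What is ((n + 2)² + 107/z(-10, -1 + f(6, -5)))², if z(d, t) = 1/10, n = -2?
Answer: 1144900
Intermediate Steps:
f(D, M) = -6 (f(D, M) = 4 + 2*(-5) = 4 - 10 = -6)
z(d, t) = ⅒ (z(d, t) = 1*(⅒) = ⅒)
((n + 2)² + 107/z(-10, -1 + f(6, -5)))² = ((-2 + 2)² + 107/(⅒))² = (0² + 107*10)² = (0 + 1070)² = 1070² = 1144900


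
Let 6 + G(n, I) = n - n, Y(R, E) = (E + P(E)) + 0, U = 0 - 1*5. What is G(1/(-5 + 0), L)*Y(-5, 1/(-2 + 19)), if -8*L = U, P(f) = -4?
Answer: 402/17 ≈ 23.647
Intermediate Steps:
U = -5 (U = 0 - 5 = -5)
L = 5/8 (L = -1/8*(-5) = 5/8 ≈ 0.62500)
Y(R, E) = -4 + E (Y(R, E) = (E - 4) + 0 = (-4 + E) + 0 = -4 + E)
G(n, I) = -6 (G(n, I) = -6 + (n - n) = -6 + 0 = -6)
G(1/(-5 + 0), L)*Y(-5, 1/(-2 + 19)) = -6*(-4 + 1/(-2 + 19)) = -6*(-4 + 1/17) = -6*(-67/17) = 402/17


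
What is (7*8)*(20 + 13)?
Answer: 1848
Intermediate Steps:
(7*8)*(20 + 13) = 56*33 = 1848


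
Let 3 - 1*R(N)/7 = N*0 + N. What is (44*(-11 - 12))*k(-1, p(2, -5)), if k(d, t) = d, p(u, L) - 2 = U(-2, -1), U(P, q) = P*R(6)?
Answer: 1012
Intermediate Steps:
R(N) = 21 - 7*N (R(N) = 21 - 7*(N*0 + N) = 21 - 7*(0 + N) = 21 - 7*N)
U(P, q) = -21*P (U(P, q) = P*(21 - 7*6) = P*(21 - 42) = P*(-21) = -21*P)
p(u, L) = 44 (p(u, L) = 2 - 21*(-2) = 2 + 42 = 44)
(44*(-11 - 12))*k(-1, p(2, -5)) = (44*(-11 - 12))*(-1) = (44*(-23))*(-1) = -1012*(-1) = 1012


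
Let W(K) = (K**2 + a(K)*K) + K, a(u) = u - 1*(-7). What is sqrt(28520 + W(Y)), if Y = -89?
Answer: 15*sqrt(194) ≈ 208.93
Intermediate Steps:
a(u) = 7 + u (a(u) = u + 7 = 7 + u)
W(K) = K + K**2 + K*(7 + K) (W(K) = (K**2 + (7 + K)*K) + K = (K**2 + K*(7 + K)) + K = K + K**2 + K*(7 + K))
sqrt(28520 + W(Y)) = sqrt(28520 + 2*(-89)*(4 - 89)) = sqrt(28520 + 2*(-89)*(-85)) = sqrt(28520 + 15130) = sqrt(43650) = 15*sqrt(194)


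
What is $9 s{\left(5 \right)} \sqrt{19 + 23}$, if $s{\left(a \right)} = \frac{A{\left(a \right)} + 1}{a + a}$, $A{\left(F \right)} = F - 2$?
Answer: $\frac{18 \sqrt{42}}{5} \approx 23.331$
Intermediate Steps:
$A{\left(F \right)} = -2 + F$
$s{\left(a \right)} = \frac{-1 + a}{2 a}$ ($s{\left(a \right)} = \frac{\left(-2 + a\right) + 1}{a + a} = \frac{-1 + a}{2 a}$)
$9 s{\left(5 \right)} \sqrt{19 + 23} = 9 \frac{-1 + 5}{2 \cdot 5} \sqrt{19 + 23} = 9 \cdot \frac{1}{2} \cdot \frac{1}{5} \cdot 4 \sqrt{42} = 9 \cdot \frac{2}{5} \sqrt{42} = \frac{18 \sqrt{42}}{5}$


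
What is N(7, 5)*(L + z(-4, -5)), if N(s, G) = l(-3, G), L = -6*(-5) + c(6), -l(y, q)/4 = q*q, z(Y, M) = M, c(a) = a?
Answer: -3100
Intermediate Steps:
l(y, q) = -4*q² (l(y, q) = -4*q*q = -4*q²)
L = 36 (L = -6*(-5) + 6 = 30 + 6 = 36)
N(s, G) = -4*G²
N(7, 5)*(L + z(-4, -5)) = (-4*5²)*(36 - 5) = -4*25*31 = -100*31 = -3100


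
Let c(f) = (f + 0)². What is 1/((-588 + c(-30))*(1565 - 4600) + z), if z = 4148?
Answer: -1/942772 ≈ -1.0607e-6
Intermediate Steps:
c(f) = f²
1/((-588 + c(-30))*(1565 - 4600) + z) = 1/((-588 + (-30)²)*(1565 - 4600) + 4148) = 1/((-588 + 900)*(-3035) + 4148) = 1/(312*(-3035) + 4148) = 1/(-946920 + 4148) = 1/(-942772) = -1/942772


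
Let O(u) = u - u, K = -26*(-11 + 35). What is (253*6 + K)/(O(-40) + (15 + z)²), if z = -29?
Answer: 447/98 ≈ 4.5612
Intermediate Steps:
K = -624 (K = -26*24 = -624)
O(u) = 0
(253*6 + K)/(O(-40) + (15 + z)²) = (253*6 - 624)/(0 + (15 - 29)²) = (1518 - 624)/(0 + (-14)²) = 894/(0 + 196) = 894/196 = 894*(1/196) = 447/98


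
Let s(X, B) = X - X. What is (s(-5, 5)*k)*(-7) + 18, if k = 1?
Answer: 18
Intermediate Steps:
s(X, B) = 0
(s(-5, 5)*k)*(-7) + 18 = (0*1)*(-7) + 18 = 0*(-7) + 18 = 0 + 18 = 18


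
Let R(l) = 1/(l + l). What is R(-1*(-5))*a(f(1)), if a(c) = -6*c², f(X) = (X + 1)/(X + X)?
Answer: -⅗ ≈ -0.60000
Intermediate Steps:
f(X) = (1 + X)/(2*X) (f(X) = (1 + X)/((2*X)) = (1 + X)*(1/(2*X)) = (1 + X)/(2*X))
R(l) = 1/(2*l)
R(-1*(-5))*a(f(1)) = (1/(2*((-1*(-5)))))*(-6*(1 + 1)²/4) = ((½)/5)*(-6*1²) = ((½)*(⅕))*(-6*1²) = (-6*1)/10 = (⅒)*(-6) = -⅗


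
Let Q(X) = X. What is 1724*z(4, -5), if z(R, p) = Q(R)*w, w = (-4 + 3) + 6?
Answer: 34480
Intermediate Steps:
w = 5 (w = -1 + 6 = 5)
z(R, p) = 5*R (z(R, p) = R*5 = 5*R)
1724*z(4, -5) = 1724*(5*4) = 1724*20 = 34480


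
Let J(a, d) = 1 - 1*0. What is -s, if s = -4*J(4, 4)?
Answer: 4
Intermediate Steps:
J(a, d) = 1 (J(a, d) = 1 + 0 = 1)
s = -4 (s = -4*1 = -4)
-s = -1*(-4) = 4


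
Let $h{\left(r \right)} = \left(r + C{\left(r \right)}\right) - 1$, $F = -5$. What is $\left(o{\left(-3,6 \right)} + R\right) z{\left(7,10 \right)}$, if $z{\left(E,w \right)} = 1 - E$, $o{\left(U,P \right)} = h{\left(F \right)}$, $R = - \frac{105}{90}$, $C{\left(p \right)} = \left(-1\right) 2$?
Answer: $55$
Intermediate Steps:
$C{\left(p \right)} = -2$
$R = - \frac{7}{6}$ ($R = \left(-105\right) \frac{1}{90} = - \frac{7}{6} \approx -1.1667$)
$h{\left(r \right)} = -3 + r$ ($h{\left(r \right)} = \left(r - 2\right) - 1 = \left(-2 + r\right) - 1 = -3 + r$)
$o{\left(U,P \right)} = -8$ ($o{\left(U,P \right)} = -3 - 5 = -8$)
$\left(o{\left(-3,6 \right)} + R\right) z{\left(7,10 \right)} = \left(-8 - \frac{7}{6}\right) \left(1 - 7\right) = - \frac{55 \left(1 - 7\right)}{6} = \left(- \frac{55}{6}\right) \left(-6\right) = 55$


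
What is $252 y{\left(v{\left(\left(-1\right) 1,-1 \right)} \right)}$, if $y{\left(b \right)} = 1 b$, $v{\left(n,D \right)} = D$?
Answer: $-252$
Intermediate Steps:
$y{\left(b \right)} = b$
$252 y{\left(v{\left(\left(-1\right) 1,-1 \right)} \right)} = 252 \left(-1\right) = -252$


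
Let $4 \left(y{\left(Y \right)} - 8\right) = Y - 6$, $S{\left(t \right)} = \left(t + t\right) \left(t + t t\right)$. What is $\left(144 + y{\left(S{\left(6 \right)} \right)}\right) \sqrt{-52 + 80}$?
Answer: $553 \sqrt{7} \approx 1463.1$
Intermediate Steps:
$S{\left(t \right)} = 2 t \left(t + t^{2}\right)$
$y{\left(Y \right)} = \frac{13}{2} + \frac{Y}{4}$ ($y{\left(Y \right)} = 8 + \frac{Y - 6}{4} = 8 + \frac{-6 + Y}{4} = 8 + \left(- \frac{3}{2} + \frac{Y}{4}\right) = \frac{13}{2} + \frac{Y}{4}$)
$\left(144 + y{\left(S{\left(6 \right)} \right)}\right) \sqrt{-52 + 80} = \left(144 + \left(\frac{13}{2} + \frac{2 \cdot 6^{2} \left(1 + 6\right)}{4}\right)\right) \sqrt{-52 + 80} = \left(144 + \left(\frac{13}{2} + \frac{2 \cdot 36 \cdot 7}{4}\right)\right) \sqrt{28} = \left(144 + \left(\frac{13}{2} + \frac{1}{4} \cdot 504\right)\right) 2 \sqrt{7} = \left(144 + \left(\frac{13}{2} + 126\right)\right) 2 \sqrt{7} = \left(144 + \frac{265}{2}\right) 2 \sqrt{7} = \frac{553 \cdot 2 \sqrt{7}}{2} = 553 \sqrt{7}$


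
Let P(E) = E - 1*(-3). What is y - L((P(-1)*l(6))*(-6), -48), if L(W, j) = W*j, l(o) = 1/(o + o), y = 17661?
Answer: 17613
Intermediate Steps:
P(E) = 3 + E (P(E) = E + 3 = 3 + E)
l(o) = 1/(2*o)
y - L((P(-1)*l(6))*(-6), -48) = 17661 - ((3 - 1)*((1/2)/6))*(-6)*(-48) = 17661 - (2*((1/2)*(1/6)))*(-6)*(-48) = 17661 - (2*(1/12))*(-6)*(-48) = 17661 - (1/6)*(-6)*(-48) = 17661 - (-1)*(-48) = 17661 - 1*48 = 17661 - 48 = 17613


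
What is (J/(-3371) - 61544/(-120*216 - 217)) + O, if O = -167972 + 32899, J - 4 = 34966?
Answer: -11901695062437/88107827 ≈ -1.3508e+5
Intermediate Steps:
J = 34970 (J = 4 + 34966 = 34970)
O = -135073
(J/(-3371) - 61544/(-120*216 - 217)) + O = (34970/(-3371) - 61544/(-120*216 - 217)) - 135073 = (34970*(-1/3371) - 61544/(-25920 - 217)) - 135073 = (-34970/3371 - 61544/(-26137)) - 135073 = (-34970/3371 - 61544*(-1/26137)) - 135073 = (-34970/3371 + 61544/26137) - 135073 = -706546066/88107827 - 135073 = -11901695062437/88107827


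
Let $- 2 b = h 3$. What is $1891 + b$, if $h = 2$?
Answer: $1888$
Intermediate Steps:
$b = -3$ ($b = - \frac{2 \cdot 3}{2} = \left(- \frac{1}{2}\right) 6 = -3$)
$1891 + b = 1891 - 3 = 1888$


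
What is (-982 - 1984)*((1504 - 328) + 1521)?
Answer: -7999302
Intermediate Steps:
(-982 - 1984)*((1504 - 328) + 1521) = -2966*(1176 + 1521) = -2966*2697 = -7999302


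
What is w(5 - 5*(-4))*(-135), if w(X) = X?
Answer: -3375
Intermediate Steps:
w(5 - 5*(-4))*(-135) = (5 - 5*(-4))*(-135) = (5 + 20)*(-135) = 25*(-135) = -3375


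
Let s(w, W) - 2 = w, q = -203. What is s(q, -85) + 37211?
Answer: 37010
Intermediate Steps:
s(w, W) = 2 + w
s(q, -85) + 37211 = (2 - 203) + 37211 = -201 + 37211 = 37010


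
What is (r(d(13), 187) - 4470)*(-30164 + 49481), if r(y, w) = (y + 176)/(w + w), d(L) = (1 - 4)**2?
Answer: -32290200615/374 ≈ -8.6337e+7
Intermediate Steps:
d(L) = 9 (d(L) = (-3)**2 = 9)
r(y, w) = (176 + y)/(2*w) (r(y, w) = (176 + y)/((2*w)) = (176 + y)*(1/(2*w)) = (176 + y)/(2*w))
(r(d(13), 187) - 4470)*(-30164 + 49481) = ((1/2)*(176 + 9)/187 - 4470)*(-30164 + 49481) = ((1/2)*(1/187)*185 - 4470)*19317 = (185/374 - 4470)*19317 = -1671595/374*19317 = -32290200615/374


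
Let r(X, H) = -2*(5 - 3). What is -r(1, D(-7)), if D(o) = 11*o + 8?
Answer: 4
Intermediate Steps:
D(o) = 8 + 11*o
r(X, H) = -4 (r(X, H) = -2*2 = -4)
-r(1, D(-7)) = -1*(-4) = 4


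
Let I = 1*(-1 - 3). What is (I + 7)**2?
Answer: 9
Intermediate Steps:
I = -4 (I = 1*(-4) = -4)
(I + 7)**2 = (-4 + 7)**2 = 3**2 = 9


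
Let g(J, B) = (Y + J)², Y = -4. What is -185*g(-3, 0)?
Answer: -9065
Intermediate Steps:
g(J, B) = (-4 + J)²
-185*g(-3, 0) = -185*(-4 - 3)² = -185*(-7)² = -185*49 = -9065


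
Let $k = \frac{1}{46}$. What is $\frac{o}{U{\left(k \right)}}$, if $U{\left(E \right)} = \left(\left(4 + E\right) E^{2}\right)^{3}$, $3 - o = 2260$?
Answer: $- \frac{56253599922812416}{171125} \approx -3.2873 \cdot 10^{11}$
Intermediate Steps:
$o = -2257$ ($o = 3 - 2260 = -2257$)
$k = \frac{1}{46} \approx 0.021739$
$U{\left(E \right)} = E^{6} \left(4 + E\right)^{3}$ ($U{\left(E \right)} = \left(E^{2} \left(4 + E\right)\right)^{3} = E^{6} \left(4 + E\right)^{3}$)
$\frac{o}{U{\left(k \right)}} = - \frac{2257}{\left(\frac{1}{46}\right)^{6} \left(4 + \frac{1}{46}\right)^{3}} = - \frac{2257}{\frac{1}{9474296896} \left(\frac{185}{46}\right)^{3}} = - \frac{2257}{\frac{1}{9474296896} \cdot \frac{6331625}{97336}} = - \frac{2257}{\frac{6331625}{922190162669056}} = \left(-2257\right) \frac{922190162669056}{6331625} = - \frac{56253599922812416}{171125}$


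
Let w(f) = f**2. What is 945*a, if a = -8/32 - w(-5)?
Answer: -95445/4 ≈ -23861.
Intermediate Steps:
a = -101/4 (a = -8/32 - 1*(-5)**2 = -8*1/32 - 1*25 = -1/4 - 25 = -101/4 ≈ -25.250)
945*a = 945*(-101/4) = -95445/4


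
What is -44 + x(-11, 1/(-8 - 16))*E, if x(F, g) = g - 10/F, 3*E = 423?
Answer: 6891/88 ≈ 78.307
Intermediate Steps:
E = 141 (E = (⅓)*423 = 141)
x(F, g) = g - 10/F
-44 + x(-11, 1/(-8 - 16))*E = -44 + (1/(-8 - 16) - 10/(-11))*141 = -44 + (1/(-24) - 10*(-1/11))*141 = -44 + (-1/24 + 10/11)*141 = -44 + (229/264)*141 = -44 + 10763/88 = 6891/88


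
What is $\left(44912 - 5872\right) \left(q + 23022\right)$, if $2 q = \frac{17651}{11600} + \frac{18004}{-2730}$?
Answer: $\frac{5082034554436}{5655} \approx 8.9868 \cdot 10^{8}$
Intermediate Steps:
$q = - \frac{2295131}{904800}$ ($q = \frac{\frac{17651}{11600} + \frac{18004}{-2730}}{2} = \frac{17651 \cdot \frac{1}{11600} + 18004 \left(- \frac{1}{2730}\right)}{2} = \frac{\frac{17651}{11600} - \frac{1286}{195}}{2} = \frac{1}{2} \left(- \frac{2295131}{452400}\right) = - \frac{2295131}{904800} \approx -2.5366$)
$\left(44912 - 5872\right) \left(q + 23022\right) = \left(44912 - 5872\right) \left(- \frac{2295131}{904800} + 23022\right) = 39040 \cdot \frac{20828010469}{904800} = \frac{5082034554436}{5655}$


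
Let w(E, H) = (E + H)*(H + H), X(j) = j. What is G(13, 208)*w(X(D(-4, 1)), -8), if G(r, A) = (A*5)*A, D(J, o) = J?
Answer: 41533440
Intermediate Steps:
G(r, A) = 5*A² (G(r, A) = (5*A)*A = 5*A²)
w(E, H) = 2*H*(E + H) (w(E, H) = (E + H)*(2*H) = 2*H*(E + H))
G(13, 208)*w(X(D(-4, 1)), -8) = (5*208²)*(2*(-8)*(-4 - 8)) = (5*43264)*(2*(-8)*(-12)) = 216320*192 = 41533440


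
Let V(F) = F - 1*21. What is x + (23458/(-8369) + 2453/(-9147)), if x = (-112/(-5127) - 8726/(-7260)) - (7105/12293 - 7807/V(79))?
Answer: 3729624488601336527402/28216657318081046595 ≈ 132.18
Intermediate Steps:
V(F) = -21 + F (V(F) = F - 21 = -21 + F)
x = 49852642577879/368598290665 (x = (-112/(-5127) - 8726/(-7260)) - (7105/12293 - 7807/(-21 + 79)) = (-112*(-1/5127) - 8726*(-1/7260)) - (7105*(1/12293) - 7807/58) = (112/5127 + 4363/3630) - (7105/12293 - 7807*1/58) = 2530629/2067890 - (7105/12293 - 7807/58) = 2530629/2067890 - 1*(-95559361/712994) = 2530629/2067890 + 95559361/712994 = 49852642577879/368598290665 ≈ 135.25)
x + (23458/(-8369) + 2453/(-9147)) = 49852642577879/368598290665 + (23458/(-8369) + 2453/(-9147)) = 49852642577879/368598290665 + (23458*(-1/8369) + 2453*(-1/9147)) = 49852642577879/368598290665 + (-23458/8369 - 2453/9147) = 49852642577879/368598290665 - 235099483/76551243 = 3729624488601336527402/28216657318081046595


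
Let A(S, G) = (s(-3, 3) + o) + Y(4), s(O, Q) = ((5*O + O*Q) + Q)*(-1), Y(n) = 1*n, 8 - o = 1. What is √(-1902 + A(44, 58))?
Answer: I*√1870 ≈ 43.243*I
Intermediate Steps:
o = 7 (o = 8 - 1*1 = 8 - 1 = 7)
Y(n) = n
s(O, Q) = -Q - 5*O - O*Q (s(O, Q) = (Q + 5*O + O*Q)*(-1) = -Q - 5*O - O*Q)
A(S, G) = 32 (A(S, G) = ((-1*3 - 5*(-3) - 1*(-3)*3) + 7) + 4 = ((-3 + 15 + 9) + 7) + 4 = (21 + 7) + 4 = 28 + 4 = 32)
√(-1902 + A(44, 58)) = √(-1902 + 32) = √(-1870) = I*√1870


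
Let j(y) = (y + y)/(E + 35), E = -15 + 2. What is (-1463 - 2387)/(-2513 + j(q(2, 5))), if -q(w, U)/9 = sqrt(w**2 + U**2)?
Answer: 23413621/15282662 - 7623*sqrt(29)/15282662 ≈ 1.5294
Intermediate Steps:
E = -13
q(w, U) = -9*sqrt(U**2 + w**2) (q(w, U) = -9*sqrt(w**2 + U**2) = -9*sqrt(U**2 + w**2))
j(y) = y/11 (j(y) = (y + y)/(-13 + 35) = (2*y)/22 = (2*y)*(1/22) = y/11)
(-1463 - 2387)/(-2513 + j(q(2, 5))) = (-1463 - 2387)/(-2513 + (-9*sqrt(5**2 + 2**2))/11) = -3850/(-2513 + (-9*sqrt(25 + 4))/11) = -3850/(-2513 + (-9*sqrt(29))/11) = -3850/(-2513 - 9*sqrt(29)/11)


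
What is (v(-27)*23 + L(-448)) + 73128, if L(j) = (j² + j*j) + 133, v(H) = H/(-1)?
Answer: 475290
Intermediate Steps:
v(H) = -H (v(H) = H*(-1) = -H)
L(j) = 133 + 2*j² (L(j) = (j² + j²) + 133 = 2*j² + 133 = 133 + 2*j²)
(v(-27)*23 + L(-448)) + 73128 = (-1*(-27)*23 + (133 + 2*(-448)²)) + 73128 = (27*23 + (133 + 2*200704)) + 73128 = (621 + (133 + 401408)) + 73128 = (621 + 401541) + 73128 = 402162 + 73128 = 475290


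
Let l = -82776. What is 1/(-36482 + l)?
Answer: -1/119258 ≈ -8.3852e-6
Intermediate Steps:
1/(-36482 + l) = 1/(-36482 - 82776) = 1/(-119258) = -1/119258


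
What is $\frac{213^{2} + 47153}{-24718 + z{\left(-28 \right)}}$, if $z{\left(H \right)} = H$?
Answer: $- \frac{46261}{12373} \approx -3.7389$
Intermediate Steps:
$\frac{213^{2} + 47153}{-24718 + z{\left(-28 \right)}} = \frac{213^{2} + 47153}{-24718 - 28} = \frac{45369 + 47153}{-24746} = 92522 \left(- \frac{1}{24746}\right) = - \frac{46261}{12373}$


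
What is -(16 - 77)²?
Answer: -3721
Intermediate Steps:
-(16 - 77)² = -1*(-61)² = -1*3721 = -3721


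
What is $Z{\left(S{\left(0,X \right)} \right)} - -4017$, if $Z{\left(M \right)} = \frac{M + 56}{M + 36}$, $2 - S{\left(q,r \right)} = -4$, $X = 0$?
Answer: $\frac{84388}{21} \approx 4018.5$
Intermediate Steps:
$S{\left(q,r \right)} = 6$ ($S{\left(q,r \right)} = 2 - -4 = 2 + 4 = 6$)
$Z{\left(M \right)} = \frac{56 + M}{36 + M}$
$Z{\left(S{\left(0,X \right)} \right)} - -4017 = \frac{56 + 6}{36 + 6} - -4017 = \frac{1}{42} \cdot 62 + 4017 = \frac{31}{21} + 4017 = \frac{84388}{21}$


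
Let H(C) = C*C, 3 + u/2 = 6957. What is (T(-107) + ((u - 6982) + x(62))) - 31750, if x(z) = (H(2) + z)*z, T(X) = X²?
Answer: -9283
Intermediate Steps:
u = 13908 (u = -6 + 2*6957 = -6 + 13914 = 13908)
H(C) = C²
x(z) = z*(4 + z) (x(z) = (2² + z)*z = (4 + z)*z = z*(4 + z))
(T(-107) + ((u - 6982) + x(62))) - 31750 = ((-107)² + ((13908 - 6982) + 62*(4 + 62))) - 31750 = (11449 + (6926 + 62*66)) - 31750 = (11449 + (6926 + 4092)) - 31750 = (11449 + 11018) - 31750 = 22467 - 31750 = -9283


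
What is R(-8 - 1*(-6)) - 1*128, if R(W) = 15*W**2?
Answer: -68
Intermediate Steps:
R(-8 - 1*(-6)) - 1*128 = 15*(-8 - 1*(-6))**2 - 1*128 = 15*(-8 + 6)**2 - 128 = 15*(-2)**2 - 128 = 15*4 - 128 = 60 - 128 = -68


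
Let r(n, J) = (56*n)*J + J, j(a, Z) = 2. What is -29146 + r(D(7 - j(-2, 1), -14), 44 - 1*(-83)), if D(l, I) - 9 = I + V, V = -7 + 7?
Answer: -64579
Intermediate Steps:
V = 0
D(l, I) = 9 + I (D(l, I) = 9 + (I + 0) = 9 + I)
r(n, J) = J + 56*J*n (r(n, J) = 56*J*n + J = J + 56*J*n)
-29146 + r(D(7 - j(-2, 1), -14), 44 - 1*(-83)) = -29146 + (44 - 1*(-83))*(1 + 56*(9 - 14)) = -29146 + (44 + 83)*(1 + 56*(-5)) = -29146 + 127*(1 - 280) = -29146 + 127*(-279) = -29146 - 35433 = -64579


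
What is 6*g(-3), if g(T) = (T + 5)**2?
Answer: 24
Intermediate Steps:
g(T) = (5 + T)**2
6*g(-3) = 6*(5 - 3)**2 = 6*2**2 = 6*4 = 24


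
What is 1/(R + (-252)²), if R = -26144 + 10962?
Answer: 1/48322 ≈ 2.0695e-5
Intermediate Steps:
R = -15182
1/(R + (-252)²) = 1/(-15182 + (-252)²) = 1/(-15182 + 63504) = 1/48322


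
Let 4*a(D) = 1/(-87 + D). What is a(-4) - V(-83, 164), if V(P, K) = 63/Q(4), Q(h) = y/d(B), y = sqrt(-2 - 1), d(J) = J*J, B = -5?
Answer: -1/364 + 525*I*sqrt(3) ≈ -0.0027473 + 909.33*I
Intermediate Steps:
d(J) = J**2
y = I*sqrt(3) (y = sqrt(-3) = I*sqrt(3) ≈ 1.732*I)
Q(h) = I*sqrt(3)/25 (Q(h) = (I*sqrt(3))/((-5)**2) = (I*sqrt(3))/25 = (I*sqrt(3))*(1/25) = I*sqrt(3)/25)
V(P, K) = -525*I*sqrt(3) (V(P, K) = 63/((I*sqrt(3)/25)) = 63*(-25*I*sqrt(3)/3) = -525*I*sqrt(3))
a(D) = 1/(4*(-87 + D))
a(-4) - V(-83, 164) = 1/(4*(-87 - 4)) - (-525)*I*sqrt(3) = (1/4)/(-91) + 525*I*sqrt(3) = (1/4)*(-1/91) + 525*I*sqrt(3) = -1/364 + 525*I*sqrt(3)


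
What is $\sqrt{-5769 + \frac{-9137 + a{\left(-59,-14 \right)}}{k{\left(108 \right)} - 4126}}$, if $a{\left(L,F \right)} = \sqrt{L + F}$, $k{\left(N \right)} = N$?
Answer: $\frac{\sqrt{-1899997810 - 82 i \sqrt{73}}}{574} \approx 1.4001 \cdot 10^{-5} - 75.939 i$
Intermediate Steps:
$a{\left(L,F \right)} = \sqrt{F + L}$
$\sqrt{-5769 + \frac{-9137 + a{\left(-59,-14 \right)}}{k{\left(108 \right)} - 4126}} = \sqrt{-5769 + \frac{-9137 + \sqrt{-14 - 59}}{108 - 4126}} = \sqrt{-5769 + \frac{-9137 + \sqrt{-73}}{-4018}} = \sqrt{-5769 + \left(-9137 + i \sqrt{73}\right) \left(- \frac{1}{4018}\right)} = \sqrt{-5769 + \left(\frac{9137}{4018} - \frac{i \sqrt{73}}{4018}\right)} = \sqrt{- \frac{23170705}{4018} - \frac{i \sqrt{73}}{4018}}$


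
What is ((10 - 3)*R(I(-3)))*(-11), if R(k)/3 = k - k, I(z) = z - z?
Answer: 0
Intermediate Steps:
I(z) = 0
R(k) = 0 (R(k) = 3*(k - k) = 3*0 = 0)
((10 - 3)*R(I(-3)))*(-11) = ((10 - 3)*0)*(-11) = (7*0)*(-11) = 0*(-11) = 0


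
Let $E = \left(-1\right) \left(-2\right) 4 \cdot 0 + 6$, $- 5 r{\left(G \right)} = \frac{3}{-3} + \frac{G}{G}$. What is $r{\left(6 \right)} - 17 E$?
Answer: $-102$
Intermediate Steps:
$r{\left(G \right)} = 0$ ($r{\left(G \right)} = - \frac{\frac{3}{-3} + \frac{G}{G}}{5} = - \frac{3 \left(- \frac{1}{3}\right) + 1}{5} = - \frac{-1 + 1}{5} = \left(- \frac{1}{5}\right) 0 = 0$)
$E = 6$ ($E = 2 \cdot 4 \cdot 0 + 6 = 8 \cdot 0 + 6 = 0 + 6 = 6$)
$r{\left(6 \right)} - 17 E = 0 - 102 = -102$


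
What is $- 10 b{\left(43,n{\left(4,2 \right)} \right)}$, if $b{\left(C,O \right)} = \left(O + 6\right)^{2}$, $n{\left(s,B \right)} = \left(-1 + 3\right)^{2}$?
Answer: $-1000$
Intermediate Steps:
$n{\left(s,B \right)} = 4$ ($n{\left(s,B \right)} = 2^{2} = 4$)
$b{\left(C,O \right)} = \left(6 + O\right)^{2}$
$- 10 b{\left(43,n{\left(4,2 \right)} \right)} = - 10 \left(6 + 4\right)^{2} = - 10 \cdot 10^{2} = \left(-10\right) 100 = -1000$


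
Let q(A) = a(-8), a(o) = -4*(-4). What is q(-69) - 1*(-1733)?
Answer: 1749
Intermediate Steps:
a(o) = 16
q(A) = 16
q(-69) - 1*(-1733) = 16 - 1*(-1733) = 16 + 1733 = 1749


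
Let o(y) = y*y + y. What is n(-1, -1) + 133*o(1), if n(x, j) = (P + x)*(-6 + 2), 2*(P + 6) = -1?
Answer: 296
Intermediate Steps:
P = -13/2 (P = -6 + (½)*(-1) = -6 - ½ = -13/2 ≈ -6.5000)
n(x, j) = 26 - 4*x (n(x, j) = (-13/2 + x)*(-6 + 2) = (-13/2 + x)*(-4) = 26 - 4*x)
o(y) = y + y² (o(y) = y² + y = y + y²)
n(-1, -1) + 133*o(1) = (26 - 4*(-1)) + 133*(1*(1 + 1)) = (26 + 4) + 133*(1*2) = 30 + 133*2 = 30 + 266 = 296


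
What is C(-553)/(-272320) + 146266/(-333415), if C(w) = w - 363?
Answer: -1976287449/4539778640 ≈ -0.43533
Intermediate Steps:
C(w) = -363 + w
C(-553)/(-272320) + 146266/(-333415) = (-363 - 553)/(-272320) + 146266/(-333415) = -916*(-1/272320) + 146266*(-1/333415) = 229/68080 - 146266/333415 = -1976287449/4539778640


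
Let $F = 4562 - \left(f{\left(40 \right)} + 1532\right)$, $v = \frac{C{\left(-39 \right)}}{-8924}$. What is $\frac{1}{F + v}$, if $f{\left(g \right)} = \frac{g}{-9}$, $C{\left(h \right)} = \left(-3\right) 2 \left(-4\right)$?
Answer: $\frac{20079}{60928556} \approx 0.00032955$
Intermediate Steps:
$C{\left(h \right)} = 24$ ($C{\left(h \right)} = \left(-6\right) \left(-4\right) = 24$)
$f{\left(g \right)} = - \frac{g}{9}$ ($f{\left(g \right)} = g \left(- \frac{1}{9}\right) = - \frac{g}{9}$)
$v = - \frac{6}{2231}$ ($v = \frac{24}{-8924} = 24 \left(- \frac{1}{8924}\right) = - \frac{6}{2231} \approx -0.0026894$)
$F = \frac{27310}{9}$ ($F = 4562 - \left(\left(- \frac{1}{9}\right) 40 + 1532\right) = 4562 - \left(- \frac{40}{9} + 1532\right) = 4562 - \frac{13748}{9} = \frac{27310}{9} \approx 3034.4$)
$\frac{1}{F + v} = \frac{1}{\frac{27310}{9} - \frac{6}{2231}} = \frac{1}{\frac{60928556}{20079}} = \frac{20079}{60928556}$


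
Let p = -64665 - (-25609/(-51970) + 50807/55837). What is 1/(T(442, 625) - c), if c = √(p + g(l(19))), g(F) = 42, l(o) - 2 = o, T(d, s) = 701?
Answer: 2034196071890/1613501697582883 + I*√544184451251298668377770/1613501697582883 ≈ 0.0012607 + 0.0004572*I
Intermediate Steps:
l(o) = 2 + o
p = -187652128841373/2901848890 (p = -64665 - (-25609*(-1/51970) + 50807*(1/55837)) = -64665 - (25609/51970 + 50807/55837) = -64665 - 1*4070369523/2901848890 = -64665 - 4070369523/2901848890 = -187652128841373/2901848890 ≈ -64666.)
c = I*√544184451251298668377770/2901848890 (c = √(-187652128841373/2901848890 + 42) = √(-187530251187993/2901848890) = I*√544184451251298668377770/2901848890 ≈ 254.21*I)
1/(T(442, 625) - c) = 1/(701 - I*√544184451251298668377770/2901848890)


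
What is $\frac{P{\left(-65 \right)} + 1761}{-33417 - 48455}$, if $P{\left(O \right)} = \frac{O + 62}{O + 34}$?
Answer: $- \frac{27297}{1269016} \approx -0.02151$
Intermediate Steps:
$P{\left(O \right)} = \frac{62 + O}{34 + O}$
$\frac{P{\left(-65 \right)} + 1761}{-33417 - 48455} = \frac{\frac{62 - 65}{34 - 65} + 1761}{-33417 - 48455} = \frac{\frac{1}{-31} \left(-3\right) + 1761}{-81872} = \left(\left(- \frac{1}{31}\right) \left(-3\right) + 1761\right) \left(- \frac{1}{81872}\right) = \left(\frac{3}{31} + 1761\right) \left(- \frac{1}{81872}\right) = \frac{54594}{31} \left(- \frac{1}{81872}\right) = - \frac{27297}{1269016}$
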